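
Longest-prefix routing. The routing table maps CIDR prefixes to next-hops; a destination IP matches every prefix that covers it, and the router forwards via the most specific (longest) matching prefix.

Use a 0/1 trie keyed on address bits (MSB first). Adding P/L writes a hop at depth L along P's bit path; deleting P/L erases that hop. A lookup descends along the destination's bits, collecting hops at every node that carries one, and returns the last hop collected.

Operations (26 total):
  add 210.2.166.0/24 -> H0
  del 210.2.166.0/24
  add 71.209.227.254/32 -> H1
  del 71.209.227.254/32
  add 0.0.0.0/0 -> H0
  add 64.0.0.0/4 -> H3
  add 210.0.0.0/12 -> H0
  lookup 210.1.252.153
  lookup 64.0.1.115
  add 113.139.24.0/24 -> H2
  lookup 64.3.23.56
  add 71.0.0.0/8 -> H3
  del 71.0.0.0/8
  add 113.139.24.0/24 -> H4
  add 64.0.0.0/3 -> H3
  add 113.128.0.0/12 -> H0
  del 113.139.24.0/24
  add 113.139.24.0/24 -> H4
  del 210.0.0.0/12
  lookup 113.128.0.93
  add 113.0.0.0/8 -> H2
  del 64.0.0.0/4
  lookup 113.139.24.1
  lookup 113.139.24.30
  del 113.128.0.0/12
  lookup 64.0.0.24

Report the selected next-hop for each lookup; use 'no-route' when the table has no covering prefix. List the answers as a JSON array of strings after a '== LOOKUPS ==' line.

Apply in order:
  add 210.2.166.0/24 -> H0 at depth 24
  del 210.2.166.0/24 (clear depth 24)
  add 71.209.227.254/32 -> H1 at depth 32
  del 71.209.227.254/32 (clear depth 32)
  add 0.0.0.0/0 -> H0 at depth 0
  add 64.0.0.0/4 -> H3 at depth 4
  add 210.0.0.0/12 -> H0 at depth 12
  lookup 210.1.252.153: bits 11010010000000 walk d0:H0→d1:-→d2:-→d3:-→d4:-→d5:-→d6:-→d7:-→d8:-→d9:-→d10:-→d11:-→d12:H0→d13:-→d14:- -> H0
  lookup 64.0.1.115: bits 01000 walk d0:H0→d1:-→d2:-→d3:-→d4:H3→d5:- -> H3
  add 113.139.24.0/24 -> H2 at depth 24
  lookup 64.3.23.56: bits 01000 walk d0:H0→d1:-→d2:-→d3:-→d4:H3→d5:- -> H3
  add 71.0.0.0/8 -> H3 at depth 8
  del 71.0.0.0/8 (clear depth 8)
  add 113.139.24.0/24 -> H4 at depth 24
  add 64.0.0.0/3 -> H3 at depth 3
  add 113.128.0.0/12 -> H0 at depth 12
  del 113.139.24.0/24 (clear depth 24)
  add 113.139.24.0/24 -> H4 at depth 24
  del 210.0.0.0/12 (clear depth 12)
  lookup 113.128.0.93: bits 011100011000 walk d0:H0→d1:-→d2:-→d3:-→d4:-→d5:-→d6:-→d7:-→d8:-→d9:-→d10:-→d11:-→d12:H0 -> H0
  add 113.0.0.0/8 -> H2 at depth 8
  del 64.0.0.0/4 (clear depth 4)
  lookup 113.139.24.1: bits 011100011000101100011000 walk d0:H0→d1:-→d2:-→d3:-→d4:-→d5:-→d6:-→d7:-→d8:H2→d9:-→d10:-→d11:-→d12:H0→d13:-→d14:-→d15:-→d16:-→d17:-→d18:-→d19:-→d20:-→d21:-→d22:-→d23:-→d24:H4 -> H4
  lookup 113.139.24.30: bits 011100011000101100011000 walk d0:H0→d1:-→d2:-→d3:-→d4:-→d5:-→d6:-→d7:-→d8:H2→d9:-→d10:-→d11:-→d12:H0→d13:-→d14:-→d15:-→d16:-→d17:-→d18:-→d19:-→d20:-→d21:-→d22:-→d23:-→d24:H4 -> H4
  del 113.128.0.0/12 (clear depth 12)
  lookup 64.0.0.24: bits 01000 walk d0:H0→d1:-→d2:-→d3:H3→d4:-→d5:- -> H3

== LOOKUPS ==
["H0","H3","H3","H0","H4","H4","H3"]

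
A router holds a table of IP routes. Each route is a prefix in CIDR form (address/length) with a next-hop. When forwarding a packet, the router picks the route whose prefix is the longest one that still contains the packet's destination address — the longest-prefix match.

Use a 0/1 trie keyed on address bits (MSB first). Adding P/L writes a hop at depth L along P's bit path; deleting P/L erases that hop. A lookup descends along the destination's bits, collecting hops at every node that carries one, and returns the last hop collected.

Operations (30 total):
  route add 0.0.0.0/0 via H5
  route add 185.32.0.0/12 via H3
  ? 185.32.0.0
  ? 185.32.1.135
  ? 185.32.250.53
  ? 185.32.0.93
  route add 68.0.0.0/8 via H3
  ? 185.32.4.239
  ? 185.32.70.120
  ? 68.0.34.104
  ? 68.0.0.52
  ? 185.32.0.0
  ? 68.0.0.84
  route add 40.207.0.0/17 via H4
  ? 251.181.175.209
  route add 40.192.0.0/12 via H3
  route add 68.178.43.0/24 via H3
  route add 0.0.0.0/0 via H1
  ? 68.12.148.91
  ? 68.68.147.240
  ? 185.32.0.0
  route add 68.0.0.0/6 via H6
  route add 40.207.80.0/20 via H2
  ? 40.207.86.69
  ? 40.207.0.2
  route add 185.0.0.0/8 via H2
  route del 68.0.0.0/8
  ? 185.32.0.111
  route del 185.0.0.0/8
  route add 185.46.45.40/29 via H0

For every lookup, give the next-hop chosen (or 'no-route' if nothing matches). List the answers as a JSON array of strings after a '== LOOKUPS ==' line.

Process each operation:
  + 0.0.0.0/0 (H5) depth=0
  + 185.32.0.0/12 (H3) depth=12
  ? 185.32.0.0  path d0:H5→d1:-→d2:-→d3:-→d4:-→d5:-→d6:-→d7:-→d8:-→d9:-→d10:-→d11:-→d12:H3  best=H3
  ? 185.32.1.135  path d0:H5→d1:-→d2:-→d3:-→d4:-→d5:-→d6:-→d7:-→d8:-→d9:-→d10:-→d11:-→d12:H3  best=H3
  ? 185.32.250.53  path d0:H5→d1:-→d2:-→d3:-→d4:-→d5:-→d6:-→d7:-→d8:-→d9:-→d10:-→d11:-→d12:H3  best=H3
  ? 185.32.0.93  path d0:H5→d1:-→d2:-→d3:-→d4:-→d5:-→d6:-→d7:-→d8:-→d9:-→d10:-→d11:-→d12:H3  best=H3
  + 68.0.0.0/8 (H3) depth=8
  ? 185.32.4.239  path d0:H5→d1:-→d2:-→d3:-→d4:-→d5:-→d6:-→d7:-→d8:-→d9:-→d10:-→d11:-→d12:H3  best=H3
  ? 185.32.70.120  path d0:H5→d1:-→d2:-→d3:-→d4:-→d5:-→d6:-→d7:-→d8:-→d9:-→d10:-→d11:-→d12:H3  best=H3
  ? 68.0.34.104  path d0:H5→d1:-→d2:-→d3:-→d4:-→d5:-→d6:-→d7:-→d8:H3  best=H3
  ? 68.0.0.52  path d0:H5→d1:-→d2:-→d3:-→d4:-→d5:-→d6:-→d7:-→d8:H3  best=H3
  ? 185.32.0.0  path d0:H5→d1:-→d2:-→d3:-→d4:-→d5:-→d6:-→d7:-→d8:-→d9:-→d10:-→d11:-→d12:H3  best=H3
  ? 68.0.0.84  path d0:H5→d1:-→d2:-→d3:-→d4:-→d5:-→d6:-→d7:-→d8:H3  best=H3
  + 40.207.0.0/17 (H4) depth=17
  ? 251.181.175.209  path d0:H5→d1:-  best=H5
  + 40.192.0.0/12 (H3) depth=12
  + 68.178.43.0/24 (H3) depth=24
  + 0.0.0.0/0 (H1) depth=0
  ? 68.12.148.91  path d0:H1→d1:-→d2:-→d3:-→d4:-→d5:-→d6:-→d7:-→d8:H3  best=H3
  ? 68.68.147.240  path d0:H1→d1:-→d2:-→d3:-→d4:-→d5:-→d6:-→d7:-→d8:H3  best=H3
  ? 185.32.0.0  path d0:H1→d1:-→d2:-→d3:-→d4:-→d5:-→d6:-→d7:-→d8:-→d9:-→d10:-→d11:-→d12:H3  best=H3
  + 68.0.0.0/6 (H6) depth=6
  + 40.207.80.0/20 (H2) depth=20
  ? 40.207.86.69  path d0:H1→d1:-→d2:-→d3:-→d4:-→d5:-→d6:-→d7:-→d8:-→d9:-→d10:-→d11:-→d12:H3→d13:-→d14:-→d15:-→d16:-→d17:H4→d18:-→d19:-→d20:H2  best=H2
  ? 40.207.0.2  path d0:H1→d1:-→d2:-→d3:-→d4:-→d5:-→d6:-→d7:-→d8:-→d9:-→d10:-→d11:-→d12:H3→d13:-→d14:-→d15:-→d16:-→d17:H4  best=H4
  + 185.0.0.0/8 (H2) depth=8
  del 68.0.0.0/8 (clear depth 8)
  ? 185.32.0.111  path d0:H1→d1:-→d2:-→d3:-→d4:-→d5:-→d6:-→d7:-→d8:H2→d9:-→d10:-→d11:-→d12:H3  best=H3
  del 185.0.0.0/8 (clear depth 8)
  + 185.46.45.40/29 (H0) depth=29

== LOOKUPS ==
["H3","H3","H3","H3","H3","H3","H3","H3","H3","H3","H5","H3","H3","H3","H2","H4","H3"]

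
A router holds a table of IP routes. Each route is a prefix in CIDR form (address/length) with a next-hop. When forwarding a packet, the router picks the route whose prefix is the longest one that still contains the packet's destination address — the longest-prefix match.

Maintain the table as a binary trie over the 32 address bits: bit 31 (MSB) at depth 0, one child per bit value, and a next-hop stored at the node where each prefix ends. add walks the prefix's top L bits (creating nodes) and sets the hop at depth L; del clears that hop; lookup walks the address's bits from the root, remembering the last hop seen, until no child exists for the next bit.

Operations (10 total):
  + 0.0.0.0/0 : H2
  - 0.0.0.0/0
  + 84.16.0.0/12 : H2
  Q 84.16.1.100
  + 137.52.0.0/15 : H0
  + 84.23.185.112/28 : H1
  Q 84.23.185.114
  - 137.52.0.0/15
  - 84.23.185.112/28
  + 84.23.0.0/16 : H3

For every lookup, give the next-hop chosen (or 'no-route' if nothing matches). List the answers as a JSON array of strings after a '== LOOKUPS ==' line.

Process each operation:
  add 0.0.0.0/0 -> H2 at depth 0
  del 0.0.0.0/0 (clear depth 0)
  add 84.16.0.0/12 -> H2 at depth 12
  Q 84.16.1.100: descend 010101000001 ; hops seen [H2] ; pick H2
  add 137.52.0.0/15 -> H0 at depth 15
  add 84.23.185.112/28 -> H1 at depth 28
  Q 84.23.185.114: descend 0101010000010111101110010111 ; hops seen [H2,H1] ; pick H1
  del 137.52.0.0/15 (clear depth 15)
  del 84.23.185.112/28 (clear depth 28)
  add 84.23.0.0/16 -> H3 at depth 16

== LOOKUPS ==
["H2","H1"]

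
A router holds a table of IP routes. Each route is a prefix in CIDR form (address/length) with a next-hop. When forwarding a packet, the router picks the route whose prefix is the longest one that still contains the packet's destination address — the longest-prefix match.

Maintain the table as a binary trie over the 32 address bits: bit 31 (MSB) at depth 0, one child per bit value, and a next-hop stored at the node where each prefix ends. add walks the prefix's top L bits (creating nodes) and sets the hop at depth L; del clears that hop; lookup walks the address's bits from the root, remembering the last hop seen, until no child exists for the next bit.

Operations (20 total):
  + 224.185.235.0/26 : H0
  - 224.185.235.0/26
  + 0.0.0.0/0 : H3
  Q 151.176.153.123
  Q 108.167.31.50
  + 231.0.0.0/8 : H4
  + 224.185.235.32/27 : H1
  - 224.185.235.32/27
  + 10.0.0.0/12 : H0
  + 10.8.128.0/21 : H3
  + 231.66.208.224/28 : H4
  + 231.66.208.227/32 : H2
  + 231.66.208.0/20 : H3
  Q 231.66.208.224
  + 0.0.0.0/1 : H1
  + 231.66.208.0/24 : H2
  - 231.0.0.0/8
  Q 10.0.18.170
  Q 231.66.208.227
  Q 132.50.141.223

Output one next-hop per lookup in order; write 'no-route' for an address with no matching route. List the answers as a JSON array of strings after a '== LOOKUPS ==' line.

Trace:
  + 224.185.235.0/26 (H0) depth=26
  del 224.185.235.0/26 (clear depth 26)
  + 0.0.0.0/0 (H3) depth=0
  Q 151.176.153.123: descend 1 ; hops seen [H3] ; pick H3
  Q 108.167.31.50: descend ε ; hops seen [H3] ; pick H3
  + 231.0.0.0/8 (H4) depth=8
  + 224.185.235.32/27 (H1) depth=27
  del 224.185.235.32/27 (clear depth 27)
  + 10.0.0.0/12 (H0) depth=12
  + 10.8.128.0/21 (H3) depth=21
  + 231.66.208.224/28 (H4) depth=28
  + 231.66.208.227/32 (H2) depth=32
  + 231.66.208.0/20 (H3) depth=20
  Q 231.66.208.224: descend 111001110100001011010000111000 ; hops seen [H3,H4,H3,H4] ; pick H4
  + 0.0.0.0/1 (H1) depth=1
  + 231.66.208.0/24 (H2) depth=24
  del 231.0.0.0/8 (clear depth 8)
  Q 10.0.18.170: descend 000010100000 ; hops seen [H3,H1,H0] ; pick H0
  Q 231.66.208.227: descend 11100111010000101101000011100011 ; hops seen [H3,H3,H2,H4,H2] ; pick H2
  Q 132.50.141.223: descend 1 ; hops seen [H3] ; pick H3

== LOOKUPS ==
["H3","H3","H4","H0","H2","H3"]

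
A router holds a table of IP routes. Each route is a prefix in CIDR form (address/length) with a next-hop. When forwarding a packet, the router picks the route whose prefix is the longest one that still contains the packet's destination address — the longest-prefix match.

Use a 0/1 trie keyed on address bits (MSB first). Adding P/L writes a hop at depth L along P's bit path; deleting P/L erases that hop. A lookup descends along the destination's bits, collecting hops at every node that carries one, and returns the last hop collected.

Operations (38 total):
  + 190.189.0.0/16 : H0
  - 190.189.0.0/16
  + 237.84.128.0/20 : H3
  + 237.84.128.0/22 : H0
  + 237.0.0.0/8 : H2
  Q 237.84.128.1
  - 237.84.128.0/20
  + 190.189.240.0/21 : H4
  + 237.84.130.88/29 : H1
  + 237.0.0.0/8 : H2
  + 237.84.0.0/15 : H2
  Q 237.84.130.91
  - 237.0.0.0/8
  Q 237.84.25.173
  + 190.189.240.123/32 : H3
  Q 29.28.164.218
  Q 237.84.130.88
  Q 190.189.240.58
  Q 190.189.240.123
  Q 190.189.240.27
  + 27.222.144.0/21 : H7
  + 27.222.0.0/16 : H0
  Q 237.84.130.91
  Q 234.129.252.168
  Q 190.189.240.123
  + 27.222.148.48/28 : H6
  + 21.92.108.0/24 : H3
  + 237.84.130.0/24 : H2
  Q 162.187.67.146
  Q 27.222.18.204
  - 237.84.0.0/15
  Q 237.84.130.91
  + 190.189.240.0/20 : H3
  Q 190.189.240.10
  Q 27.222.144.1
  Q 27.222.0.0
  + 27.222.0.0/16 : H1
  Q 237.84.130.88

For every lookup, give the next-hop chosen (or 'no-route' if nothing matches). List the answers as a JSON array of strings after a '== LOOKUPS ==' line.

Apply in order:
  + 190.189.0.0/16 (H0) depth=16
  del 190.189.0.0/16 (clear depth 16)
  + 237.84.128.0/20 (H3) depth=20
  + 237.84.128.0/22 (H0) depth=22
  + 237.0.0.0/8 (H2) depth=8
  Q 237.84.128.1: descend 1110110101010100100000 ; hops seen [H2,H3,H0] ; pick H0
  del 237.84.128.0/20 (clear depth 20)
  + 190.189.240.0/21 (H4) depth=21
  + 237.84.130.88/29 (H1) depth=29
  + 237.0.0.0/8 (H2) depth=8
  + 237.84.0.0/15 (H2) depth=15
  Q 237.84.130.91: descend 11101101010101001000001001011 ; hops seen [H2,H2,H0,H1] ; pick H1
  del 237.0.0.0/8 (clear depth 8)
  Q 237.84.25.173: descend 1110110101010100 ; hops seen [H2] ; pick H2
  + 190.189.240.123/32 (H3) depth=32
  Q 29.28.164.218: descend ε ; hops seen [∅] ; pick no-route
  Q 237.84.130.88: descend 11101101010101001000001001011 ; hops seen [H2,H0,H1] ; pick H1
  Q 190.189.240.58: descend 1011111010111101111100000 ; hops seen [H4] ; pick H4
  Q 190.189.240.123: descend 10111110101111011111000001111011 ; hops seen [H4,H3] ; pick H3
  Q 190.189.240.27: descend 1011111010111101111100000 ; hops seen [H4] ; pick H4
  + 27.222.144.0/21 (H7) depth=21
  + 27.222.0.0/16 (H0) depth=16
  Q 237.84.130.91: descend 11101101010101001000001001011 ; hops seen [H2,H0,H1] ; pick H1
  Q 234.129.252.168: descend 11101 ; hops seen [∅] ; pick no-route
  Q 190.189.240.123: descend 10111110101111011111000001111011 ; hops seen [H4,H3] ; pick H3
  + 27.222.148.48/28 (H6) depth=28
  + 21.92.108.0/24 (H3) depth=24
  + 237.84.130.0/24 (H2) depth=24
  Q 162.187.67.146: descend 101 ; hops seen [∅] ; pick no-route
  Q 27.222.18.204: descend 0001101111011110 ; hops seen [H0] ; pick H0
  del 237.84.0.0/15 (clear depth 15)
  Q 237.84.130.91: descend 11101101010101001000001001011 ; hops seen [H0,H2,H1] ; pick H1
  + 190.189.240.0/20 (H3) depth=20
  Q 190.189.240.10: descend 1011111010111101111100000 ; hops seen [H3,H4] ; pick H4
  Q 27.222.144.1: descend 000110111101111010010 ; hops seen [H0,H7] ; pick H7
  Q 27.222.0.0: descend 0001101111011110 ; hops seen [H0] ; pick H0
  + 27.222.0.0/16 (H1) depth=16
  Q 237.84.130.88: descend 11101101010101001000001001011 ; hops seen [H0,H2,H1] ; pick H1

== LOOKUPS ==
["H0","H1","H2","no-route","H1","H4","H3","H4","H1","no-route","H3","no-route","H0","H1","H4","H7","H0","H1"]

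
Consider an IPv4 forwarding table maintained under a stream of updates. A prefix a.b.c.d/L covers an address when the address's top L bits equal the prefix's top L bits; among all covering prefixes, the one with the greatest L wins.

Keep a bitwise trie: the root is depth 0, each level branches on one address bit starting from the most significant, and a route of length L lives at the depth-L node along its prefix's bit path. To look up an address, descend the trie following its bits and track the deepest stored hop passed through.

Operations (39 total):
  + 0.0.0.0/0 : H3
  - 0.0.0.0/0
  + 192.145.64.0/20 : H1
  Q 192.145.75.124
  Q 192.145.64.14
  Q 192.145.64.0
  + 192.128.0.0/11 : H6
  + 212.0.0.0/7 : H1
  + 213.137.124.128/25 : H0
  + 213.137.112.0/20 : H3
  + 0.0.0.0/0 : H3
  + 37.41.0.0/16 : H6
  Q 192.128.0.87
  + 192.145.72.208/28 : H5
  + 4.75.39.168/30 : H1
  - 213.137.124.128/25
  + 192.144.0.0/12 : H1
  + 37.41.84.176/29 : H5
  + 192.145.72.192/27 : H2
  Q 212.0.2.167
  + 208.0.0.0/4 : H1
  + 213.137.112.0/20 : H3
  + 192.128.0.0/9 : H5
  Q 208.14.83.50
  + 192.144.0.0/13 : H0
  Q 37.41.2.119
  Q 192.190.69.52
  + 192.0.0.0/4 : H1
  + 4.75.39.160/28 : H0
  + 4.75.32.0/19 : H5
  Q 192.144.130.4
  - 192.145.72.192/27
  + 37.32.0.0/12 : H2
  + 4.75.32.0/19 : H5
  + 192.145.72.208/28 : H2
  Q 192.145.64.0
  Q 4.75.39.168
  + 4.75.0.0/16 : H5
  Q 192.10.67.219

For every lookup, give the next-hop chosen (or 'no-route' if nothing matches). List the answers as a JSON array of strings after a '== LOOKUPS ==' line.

Process each operation:
  add 0.0.0.0/0 -> H3 at depth 0
  del 0.0.0.0/0 (clear depth 0)
  add 192.145.64.0/20 -> H1 at depth 20
  Q 192.145.75.124: descend 11000000100100010100 ; hops seen [H1] ; pick H1
  Q 192.145.64.14: descend 11000000100100010100 ; hops seen [H1] ; pick H1
  Q 192.145.64.0: descend 11000000100100010100 ; hops seen [H1] ; pick H1
  add 192.128.0.0/11 -> H6 at depth 11
  add 212.0.0.0/7 -> H1 at depth 7
  add 213.137.124.128/25 -> H0 at depth 25
  add 213.137.112.0/20 -> H3 at depth 20
  add 0.0.0.0/0 -> H3 at depth 0
  add 37.41.0.0/16 -> H6 at depth 16
  Q 192.128.0.87: descend 11000000100 ; hops seen [H3,H6] ; pick H6
  add 192.145.72.208/28 -> H5 at depth 28
  add 4.75.39.168/30 -> H1 at depth 30
  del 213.137.124.128/25 (clear depth 25)
  add 192.144.0.0/12 -> H1 at depth 12
  add 37.41.84.176/29 -> H5 at depth 29
  add 192.145.72.192/27 -> H2 at depth 27
  Q 212.0.2.167: descend 1101010 ; hops seen [H3,H1] ; pick H1
  add 208.0.0.0/4 -> H1 at depth 4
  add 213.137.112.0/20 -> H3 at depth 20
  add 192.128.0.0/9 -> H5 at depth 9
  Q 208.14.83.50: descend 11010 ; hops seen [H3,H1] ; pick H1
  add 192.144.0.0/13 -> H0 at depth 13
  Q 37.41.2.119: descend 00100101001010010 ; hops seen [H3,H6] ; pick H6
  Q 192.190.69.52: descend 1100000010 ; hops seen [H3,H5] ; pick H5
  add 192.0.0.0/4 -> H1 at depth 4
  add 4.75.39.160/28 -> H0 at depth 28
  add 4.75.32.0/19 -> H5 at depth 19
  Q 192.144.130.4: descend 110000001001000 ; hops seen [H3,H1,H5,H6,H1,H0] ; pick H0
  del 192.145.72.192/27 (clear depth 27)
  add 37.32.0.0/12 -> H2 at depth 12
  add 4.75.32.0/19 -> H5 at depth 19
  add 192.145.72.208/28 -> H2 at depth 28
  Q 192.145.64.0: descend 11000000100100010100 ; hops seen [H3,H1,H5,H6,H1,H0,H1] ; pick H1
  Q 4.75.39.168: descend 000001000100101100100111101010 ; hops seen [H3,H5,H0,H1] ; pick H1
  add 4.75.0.0/16 -> H5 at depth 16
  Q 192.10.67.219: descend 11000000 ; hops seen [H3,H1] ; pick H1

== LOOKUPS ==
["H1","H1","H1","H6","H1","H1","H6","H5","H0","H1","H1","H1"]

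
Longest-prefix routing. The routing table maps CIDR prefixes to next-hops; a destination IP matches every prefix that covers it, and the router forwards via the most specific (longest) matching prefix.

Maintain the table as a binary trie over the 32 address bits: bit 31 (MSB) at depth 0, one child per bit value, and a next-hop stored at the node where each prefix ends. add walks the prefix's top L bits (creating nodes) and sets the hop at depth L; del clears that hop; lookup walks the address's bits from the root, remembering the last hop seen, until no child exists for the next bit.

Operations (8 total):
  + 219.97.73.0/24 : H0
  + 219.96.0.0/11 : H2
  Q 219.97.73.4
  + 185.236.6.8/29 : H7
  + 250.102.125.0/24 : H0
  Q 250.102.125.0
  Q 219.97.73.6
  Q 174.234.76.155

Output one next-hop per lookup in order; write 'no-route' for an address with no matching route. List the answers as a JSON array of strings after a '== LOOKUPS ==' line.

Apply in order:
  + 219.97.73.0/24 (H0) depth=24
  + 219.96.0.0/11 (H2) depth=11
  ? 219.97.73.4  path d0:-→d1:-→d2:-→d3:-→d4:-→d5:-→d6:-→d7:-→d8:-→d9:-→d10:-→d11:H2→d12:-→d13:-→d14:-→d15:-→d16:-→d17:-→d18:-→d19:-→d20:-→d21:-→d22:-→d23:-→d24:H0  best=H0
  + 185.236.6.8/29 (H7) depth=29
  + 250.102.125.0/24 (H0) depth=24
  ? 250.102.125.0  path d0:-→d1:-→d2:-→d3:-→d4:-→d5:-→d6:-→d7:-→d8:-→d9:-→d10:-→d11:-→d12:-→d13:-→d14:-→d15:-→d16:-→d17:-→d18:-→d19:-→d20:-→d21:-→d22:-→d23:-→d24:H0  best=H0
  ? 219.97.73.6  path d0:-→d1:-→d2:-→d3:-→d4:-→d5:-→d6:-→d7:-→d8:-→d9:-→d10:-→d11:H2→d12:-→d13:-→d14:-→d15:-→d16:-→d17:-→d18:-→d19:-→d20:-→d21:-→d22:-→d23:-→d24:H0  best=H0
  ? 174.234.76.155  path d0:-→d1:-→d2:-→d3:-  best=no-route

== LOOKUPS ==
["H0","H0","H0","no-route"]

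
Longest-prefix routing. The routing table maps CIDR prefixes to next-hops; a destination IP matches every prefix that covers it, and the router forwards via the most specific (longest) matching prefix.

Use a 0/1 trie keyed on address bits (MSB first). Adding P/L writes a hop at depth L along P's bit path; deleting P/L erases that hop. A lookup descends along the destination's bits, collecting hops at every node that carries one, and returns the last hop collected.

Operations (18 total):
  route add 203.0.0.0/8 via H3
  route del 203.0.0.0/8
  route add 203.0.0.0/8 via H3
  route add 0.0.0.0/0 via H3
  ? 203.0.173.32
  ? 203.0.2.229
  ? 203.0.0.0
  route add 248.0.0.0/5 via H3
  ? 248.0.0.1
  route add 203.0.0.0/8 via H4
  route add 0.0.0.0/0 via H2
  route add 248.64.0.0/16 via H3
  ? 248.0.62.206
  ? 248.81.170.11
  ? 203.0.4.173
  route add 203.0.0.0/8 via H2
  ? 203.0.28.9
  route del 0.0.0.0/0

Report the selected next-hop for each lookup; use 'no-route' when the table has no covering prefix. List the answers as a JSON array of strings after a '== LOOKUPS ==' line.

Apply in order:
  + 203.0.0.0/8 (H3) depth=8
  del 203.0.0.0/8 (clear depth 8)
  + 203.0.0.0/8 (H3) depth=8
  + 0.0.0.0/0 (H3) depth=0
  ? 203.0.173.32  path d0:H3→d1:-→d2:-→d3:-→d4:-→d5:-→d6:-→d7:-→d8:H3  best=H3
  ? 203.0.2.229  path d0:H3→d1:-→d2:-→d3:-→d4:-→d5:-→d6:-→d7:-→d8:H3  best=H3
  ? 203.0.0.0  path d0:H3→d1:-→d2:-→d3:-→d4:-→d5:-→d6:-→d7:-→d8:H3  best=H3
  + 248.0.0.0/5 (H3) depth=5
  ? 248.0.0.1  path d0:H3→d1:-→d2:-→d3:-→d4:-→d5:H3  best=H3
  + 203.0.0.0/8 (H4) depth=8
  + 0.0.0.0/0 (H2) depth=0
  + 248.64.0.0/16 (H3) depth=16
  ? 248.0.62.206  path d0:H2→d1:-→d2:-→d3:-→d4:-→d5:H3→d6:-→d7:-→d8:-→d9:-  best=H3
  ? 248.81.170.11  path d0:H2→d1:-→d2:-→d3:-→d4:-→d5:H3→d6:-→d7:-→d8:-→d9:-→d10:-→d11:-  best=H3
  ? 203.0.4.173  path d0:H2→d1:-→d2:-→d3:-→d4:-→d5:-→d6:-→d7:-→d8:H4  best=H4
  + 203.0.0.0/8 (H2) depth=8
  ? 203.0.28.9  path d0:H2→d1:-→d2:-→d3:-→d4:-→d5:-→d6:-→d7:-→d8:H2  best=H2
  del 0.0.0.0/0 (clear depth 0)

== LOOKUPS ==
["H3","H3","H3","H3","H3","H3","H4","H2"]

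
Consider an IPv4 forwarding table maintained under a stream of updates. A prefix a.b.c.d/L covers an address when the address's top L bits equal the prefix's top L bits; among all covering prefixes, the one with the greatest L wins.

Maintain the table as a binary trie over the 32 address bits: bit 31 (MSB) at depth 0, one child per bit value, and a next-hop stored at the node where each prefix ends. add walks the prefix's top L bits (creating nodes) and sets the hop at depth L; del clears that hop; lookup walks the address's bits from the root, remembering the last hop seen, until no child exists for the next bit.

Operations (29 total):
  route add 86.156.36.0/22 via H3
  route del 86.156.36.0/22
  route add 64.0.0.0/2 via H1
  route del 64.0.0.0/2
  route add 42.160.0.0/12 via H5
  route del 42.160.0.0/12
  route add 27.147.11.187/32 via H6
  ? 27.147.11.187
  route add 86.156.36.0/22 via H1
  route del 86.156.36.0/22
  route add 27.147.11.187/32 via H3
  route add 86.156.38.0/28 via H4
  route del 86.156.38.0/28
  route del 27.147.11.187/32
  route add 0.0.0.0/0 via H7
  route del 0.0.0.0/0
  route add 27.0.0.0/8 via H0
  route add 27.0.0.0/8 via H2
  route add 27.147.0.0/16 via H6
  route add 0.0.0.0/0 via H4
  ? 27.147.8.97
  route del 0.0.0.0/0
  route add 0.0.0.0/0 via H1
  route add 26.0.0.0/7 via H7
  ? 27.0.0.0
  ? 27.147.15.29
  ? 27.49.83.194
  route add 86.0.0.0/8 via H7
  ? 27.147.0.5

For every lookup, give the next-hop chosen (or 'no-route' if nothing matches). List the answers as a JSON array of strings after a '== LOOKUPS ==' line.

Process each operation:
  add 86.156.36.0/22 -> H3 at depth 22
  del 86.156.36.0/22 (clear depth 22)
  add 64.0.0.0/2 -> H1 at depth 2
  del 64.0.0.0/2 (clear depth 2)
  add 42.160.0.0/12 -> H5 at depth 12
  del 42.160.0.0/12 (clear depth 12)
  add 27.147.11.187/32 -> H6 at depth 32
  ? 27.147.11.187  path d0:-→d1:-→d2:-→d3:-→d4:-→d5:-→d6:-→d7:-→d8:-→d9:-→d10:-→d11:-→d12:-→d13:-→d14:-→d15:-→d16:-→d17:-→d18:-→d19:-→d20:-→d21:-→d22:-→d23:-→d24:-→d25:-→d26:-→d27:-→d28:-→d29:-→d30:-→d31:-→d32:H6  best=H6
  add 86.156.36.0/22 -> H1 at depth 22
  del 86.156.36.0/22 (clear depth 22)
  add 27.147.11.187/32 -> H3 at depth 32
  add 86.156.38.0/28 -> H4 at depth 28
  del 86.156.38.0/28 (clear depth 28)
  del 27.147.11.187/32 (clear depth 32)
  add 0.0.0.0/0 -> H7 at depth 0
  del 0.0.0.0/0 (clear depth 0)
  add 27.0.0.0/8 -> H0 at depth 8
  add 27.0.0.0/8 -> H2 at depth 8
  add 27.147.0.0/16 -> H6 at depth 16
  add 0.0.0.0/0 -> H4 at depth 0
  ? 27.147.8.97  path d0:H4→d1:-→d2:-→d3:-→d4:-→d5:-→d6:-→d7:-→d8:H2→d9:-→d10:-→d11:-→d12:-→d13:-→d14:-→d15:-→d16:H6→d17:-→d18:-→d19:-→d20:-→d21:-→d22:-  best=H6
  del 0.0.0.0/0 (clear depth 0)
  add 0.0.0.0/0 -> H1 at depth 0
  add 26.0.0.0/7 -> H7 at depth 7
  ? 27.0.0.0  path d0:H1→d1:-→d2:-→d3:-→d4:-→d5:-→d6:-→d7:H7→d8:H2  best=H2
  ? 27.147.15.29  path d0:H1→d1:-→d2:-→d3:-→d4:-→d5:-→d6:-→d7:H7→d8:H2→d9:-→d10:-→d11:-→d12:-→d13:-→d14:-→d15:-→d16:H6→d17:-→d18:-→d19:-→d20:-→d21:-  best=H6
  ? 27.49.83.194  path d0:H1→d1:-→d2:-→d3:-→d4:-→d5:-→d6:-→d7:H7→d8:H2  best=H2
  add 86.0.0.0/8 -> H7 at depth 8
  ? 27.147.0.5  path d0:H1→d1:-→d2:-→d3:-→d4:-→d5:-→d6:-→d7:H7→d8:H2→d9:-→d10:-→d11:-→d12:-→d13:-→d14:-→d15:-→d16:H6→d17:-→d18:-→d19:-→d20:-  best=H6

== LOOKUPS ==
["H6","H6","H2","H6","H2","H6"]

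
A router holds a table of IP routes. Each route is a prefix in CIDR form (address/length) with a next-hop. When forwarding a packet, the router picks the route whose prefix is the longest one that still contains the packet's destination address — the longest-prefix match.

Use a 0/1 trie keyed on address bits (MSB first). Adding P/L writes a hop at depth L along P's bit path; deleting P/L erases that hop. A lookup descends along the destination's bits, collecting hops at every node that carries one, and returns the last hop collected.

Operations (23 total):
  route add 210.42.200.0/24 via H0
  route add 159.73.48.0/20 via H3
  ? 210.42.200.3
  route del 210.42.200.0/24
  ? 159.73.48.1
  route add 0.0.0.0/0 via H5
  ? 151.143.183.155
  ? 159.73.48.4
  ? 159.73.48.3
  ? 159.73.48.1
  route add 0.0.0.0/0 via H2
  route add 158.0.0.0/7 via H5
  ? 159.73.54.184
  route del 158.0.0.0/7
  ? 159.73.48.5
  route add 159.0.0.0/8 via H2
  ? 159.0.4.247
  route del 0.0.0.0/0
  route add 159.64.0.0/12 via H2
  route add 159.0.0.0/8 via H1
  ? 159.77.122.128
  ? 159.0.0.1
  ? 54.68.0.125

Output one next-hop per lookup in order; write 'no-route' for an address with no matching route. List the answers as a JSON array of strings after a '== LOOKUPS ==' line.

Trace:
  + 210.42.200.0/24 (H0) depth=24
  + 159.73.48.0/20 (H3) depth=20
  ? 210.42.200.3  path d0:-→d1:-→d2:-→d3:-→d4:-→d5:-→d6:-→d7:-→d8:-→d9:-→d10:-→d11:-→d12:-→d13:-→d14:-→d15:-→d16:-→d17:-→d18:-→d19:-→d20:-→d21:-→d22:-→d23:-→d24:H0  best=H0
  - 210.42.200.0/24 clear@24
  ? 159.73.48.1  path d0:-→d1:-→d2:-→d3:-→d4:-→d5:-→d6:-→d7:-→d8:-→d9:-→d10:-→d11:-→d12:-→d13:-→d14:-→d15:-→d16:-→d17:-→d18:-→d19:-→d20:H3  best=H3
  + 0.0.0.0/0 (H5) depth=0
  ? 151.143.183.155  path d0:H5→d1:-→d2:-→d3:-→d4:-  best=H5
  ? 159.73.48.4  path d0:H5→d1:-→d2:-→d3:-→d4:-→d5:-→d6:-→d7:-→d8:-→d9:-→d10:-→d11:-→d12:-→d13:-→d14:-→d15:-→d16:-→d17:-→d18:-→d19:-→d20:H3  best=H3
  ? 159.73.48.3  path d0:H5→d1:-→d2:-→d3:-→d4:-→d5:-→d6:-→d7:-→d8:-→d9:-→d10:-→d11:-→d12:-→d13:-→d14:-→d15:-→d16:-→d17:-→d18:-→d19:-→d20:H3  best=H3
  ? 159.73.48.1  path d0:H5→d1:-→d2:-→d3:-→d4:-→d5:-→d6:-→d7:-→d8:-→d9:-→d10:-→d11:-→d12:-→d13:-→d14:-→d15:-→d16:-→d17:-→d18:-→d19:-→d20:H3  best=H3
  + 0.0.0.0/0 (H2) depth=0
  + 158.0.0.0/7 (H5) depth=7
  ? 159.73.54.184  path d0:H2→d1:-→d2:-→d3:-→d4:-→d5:-→d6:-→d7:H5→d8:-→d9:-→d10:-→d11:-→d12:-→d13:-→d14:-→d15:-→d16:-→d17:-→d18:-→d19:-→d20:H3  best=H3
  - 158.0.0.0/7 clear@7
  ? 159.73.48.5  path d0:H2→d1:-→d2:-→d3:-→d4:-→d5:-→d6:-→d7:-→d8:-→d9:-→d10:-→d11:-→d12:-→d13:-→d14:-→d15:-→d16:-→d17:-→d18:-→d19:-→d20:H3  best=H3
  + 159.0.0.0/8 (H2) depth=8
  ? 159.0.4.247  path d0:H2→d1:-→d2:-→d3:-→d4:-→d5:-→d6:-→d7:-→d8:H2→d9:-  best=H2
  - 0.0.0.0/0 clear@0
  + 159.64.0.0/12 (H2) depth=12
  + 159.0.0.0/8 (H1) depth=8
  ? 159.77.122.128  path d0:-→d1:-→d2:-→d3:-→d4:-→d5:-→d6:-→d7:-→d8:H1→d9:-→d10:-→d11:-→d12:H2→d13:-  best=H2
  ? 159.0.0.1  path d0:-→d1:-→d2:-→d3:-→d4:-→d5:-→d6:-→d7:-→d8:H1→d9:-  best=H1
  ? 54.68.0.125  path d0:-  best=no-route

== LOOKUPS ==
["H0","H3","H5","H3","H3","H3","H3","H3","H2","H2","H1","no-route"]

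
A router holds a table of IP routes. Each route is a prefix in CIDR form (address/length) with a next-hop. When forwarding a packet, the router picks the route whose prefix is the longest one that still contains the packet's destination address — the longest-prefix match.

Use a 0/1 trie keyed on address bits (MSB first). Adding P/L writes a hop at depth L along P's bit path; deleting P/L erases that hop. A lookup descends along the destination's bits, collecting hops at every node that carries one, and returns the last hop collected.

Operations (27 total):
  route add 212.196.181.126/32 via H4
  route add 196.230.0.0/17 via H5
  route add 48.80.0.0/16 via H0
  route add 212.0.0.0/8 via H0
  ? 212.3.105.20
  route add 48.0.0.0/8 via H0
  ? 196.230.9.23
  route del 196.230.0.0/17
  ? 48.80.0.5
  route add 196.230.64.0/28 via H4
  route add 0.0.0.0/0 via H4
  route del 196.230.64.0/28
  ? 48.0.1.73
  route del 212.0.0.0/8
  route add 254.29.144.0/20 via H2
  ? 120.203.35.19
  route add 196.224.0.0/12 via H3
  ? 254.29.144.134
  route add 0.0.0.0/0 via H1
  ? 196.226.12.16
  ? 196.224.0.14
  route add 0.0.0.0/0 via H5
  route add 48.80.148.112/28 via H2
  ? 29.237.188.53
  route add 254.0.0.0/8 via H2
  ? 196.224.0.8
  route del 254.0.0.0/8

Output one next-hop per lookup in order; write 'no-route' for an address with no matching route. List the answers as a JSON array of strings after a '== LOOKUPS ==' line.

Process each operation:
  + 212.196.181.126/32 (H4) depth=32
  + 196.230.0.0/17 (H5) depth=17
  + 48.80.0.0/16 (H0) depth=16
  + 212.0.0.0/8 (H0) depth=8
  lookup 212.3.105.20: bits 11010100 walk d0:-→d1:-→d2:-→d3:-→d4:-→d5:-→d6:-→d7:-→d8:H0 -> H0
  + 48.0.0.0/8 (H0) depth=8
  lookup 196.230.9.23: bits 11000100111001100 walk d0:-→d1:-→d2:-→d3:-→d4:-→d5:-→d6:-→d7:-→d8:-→d9:-→d10:-→d11:-→d12:-→d13:-→d14:-→d15:-→d16:-→d17:H5 -> H5
  - 196.230.0.0/17 clear@17
  lookup 48.80.0.5: bits 0011000001010000 walk d0:-→d1:-→d2:-→d3:-→d4:-→d5:-→d6:-→d7:-→d8:H0→d9:-→d10:-→d11:-→d12:-→d13:-→d14:-→d15:-→d16:H0 -> H0
  + 196.230.64.0/28 (H4) depth=28
  + 0.0.0.0/0 (H4) depth=0
  - 196.230.64.0/28 clear@28
  lookup 48.0.1.73: bits 001100000 walk d0:H4→d1:-→d2:-→d3:-→d4:-→d5:-→d6:-→d7:-→d8:H0→d9:- -> H0
  - 212.0.0.0/8 clear@8
  + 254.29.144.0/20 (H2) depth=20
  lookup 120.203.35.19: bits 0 walk d0:H4→d1:- -> H4
  + 196.224.0.0/12 (H3) depth=12
  lookup 254.29.144.134: bits 11111110000111011001 walk d0:H4→d1:-→d2:-→d3:-→d4:-→d5:-→d6:-→d7:-→d8:-→d9:-→d10:-→d11:-→d12:-→d13:-→d14:-→d15:-→d16:-→d17:-→d18:-→d19:-→d20:H2 -> H2
  + 0.0.0.0/0 (H1) depth=0
  lookup 196.226.12.16: bits 1100010011100 walk d0:H1→d1:-→d2:-→d3:-→d4:-→d5:-→d6:-→d7:-→d8:-→d9:-→d10:-→d11:-→d12:H3→d13:- -> H3
  lookup 196.224.0.14: bits 1100010011100 walk d0:H1→d1:-→d2:-→d3:-→d4:-→d5:-→d6:-→d7:-→d8:-→d9:-→d10:-→d11:-→d12:H3→d13:- -> H3
  + 0.0.0.0/0 (H5) depth=0
  + 48.80.148.112/28 (H2) depth=28
  lookup 29.237.188.53: bits 00 walk d0:H5→d1:-→d2:- -> H5
  + 254.0.0.0/8 (H2) depth=8
  lookup 196.224.0.8: bits 1100010011100 walk d0:H5→d1:-→d2:-→d3:-→d4:-→d5:-→d6:-→d7:-→d8:-→d9:-→d10:-→d11:-→d12:H3→d13:- -> H3
  - 254.0.0.0/8 clear@8

== LOOKUPS ==
["H0","H5","H0","H0","H4","H2","H3","H3","H5","H3"]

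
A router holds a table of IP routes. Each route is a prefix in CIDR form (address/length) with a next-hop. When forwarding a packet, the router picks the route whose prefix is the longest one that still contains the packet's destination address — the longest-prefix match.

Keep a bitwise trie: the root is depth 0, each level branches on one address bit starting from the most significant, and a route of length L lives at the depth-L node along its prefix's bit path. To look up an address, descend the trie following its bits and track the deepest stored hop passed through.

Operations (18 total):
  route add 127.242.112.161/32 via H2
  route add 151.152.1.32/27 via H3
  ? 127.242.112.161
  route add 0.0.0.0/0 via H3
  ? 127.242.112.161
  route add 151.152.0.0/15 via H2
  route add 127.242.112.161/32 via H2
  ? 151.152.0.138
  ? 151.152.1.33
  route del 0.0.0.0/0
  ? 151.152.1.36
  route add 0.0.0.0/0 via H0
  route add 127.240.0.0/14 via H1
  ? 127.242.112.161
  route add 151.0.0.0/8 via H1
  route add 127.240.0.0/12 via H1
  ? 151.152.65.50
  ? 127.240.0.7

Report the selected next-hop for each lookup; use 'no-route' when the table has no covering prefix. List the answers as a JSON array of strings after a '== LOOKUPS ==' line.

Apply in order:
  + 127.242.112.161/32 (H2) depth=32
  + 151.152.1.32/27 (H3) depth=27
  ? 127.242.112.161  path d0:-→d1:-→d2:-→d3:-→d4:-→d5:-→d6:-→d7:-→d8:-→d9:-→d10:-→d11:-→d12:-→d13:-→d14:-→d15:-→d16:-→d17:-→d18:-→d19:-→d20:-→d21:-→d22:-→d23:-→d24:-→d25:-→d26:-→d27:-→d28:-→d29:-→d30:-→d31:-→d32:H2  best=H2
  + 0.0.0.0/0 (H3) depth=0
  ? 127.242.112.161  path d0:H3→d1:-→d2:-→d3:-→d4:-→d5:-→d6:-→d7:-→d8:-→d9:-→d10:-→d11:-→d12:-→d13:-→d14:-→d15:-→d16:-→d17:-→d18:-→d19:-→d20:-→d21:-→d22:-→d23:-→d24:-→d25:-→d26:-→d27:-→d28:-→d29:-→d30:-→d31:-→d32:H2  best=H2
  + 151.152.0.0/15 (H2) depth=15
  + 127.242.112.161/32 (H2) depth=32
  ? 151.152.0.138  path d0:H3→d1:-→d2:-→d3:-→d4:-→d5:-→d6:-→d7:-→d8:-→d9:-→d10:-→d11:-→d12:-→d13:-→d14:-→d15:H2→d16:-→d17:-→d18:-→d19:-→d20:-→d21:-→d22:-→d23:-  best=H2
  ? 151.152.1.33  path d0:H3→d1:-→d2:-→d3:-→d4:-→d5:-→d6:-→d7:-→d8:-→d9:-→d10:-→d11:-→d12:-→d13:-→d14:-→d15:H2→d16:-→d17:-→d18:-→d19:-→d20:-→d21:-→d22:-→d23:-→d24:-→d25:-→d26:-→d27:H3  best=H3
  del 0.0.0.0/0 (clear depth 0)
  ? 151.152.1.36  path d0:-→d1:-→d2:-→d3:-→d4:-→d5:-→d6:-→d7:-→d8:-→d9:-→d10:-→d11:-→d12:-→d13:-→d14:-→d15:H2→d16:-→d17:-→d18:-→d19:-→d20:-→d21:-→d22:-→d23:-→d24:-→d25:-→d26:-→d27:H3  best=H3
  + 0.0.0.0/0 (H0) depth=0
  + 127.240.0.0/14 (H1) depth=14
  ? 127.242.112.161  path d0:H0→d1:-→d2:-→d3:-→d4:-→d5:-→d6:-→d7:-→d8:-→d9:-→d10:-→d11:-→d12:-→d13:-→d14:H1→d15:-→d16:-→d17:-→d18:-→d19:-→d20:-→d21:-→d22:-→d23:-→d24:-→d25:-→d26:-→d27:-→d28:-→d29:-→d30:-→d31:-→d32:H2  best=H2
  + 151.0.0.0/8 (H1) depth=8
  + 127.240.0.0/12 (H1) depth=12
  ? 151.152.65.50  path d0:H0→d1:-→d2:-→d3:-→d4:-→d5:-→d6:-→d7:-→d8:H1→d9:-→d10:-→d11:-→d12:-→d13:-→d14:-→d15:H2→d16:-→d17:-  best=H2
  ? 127.240.0.7  path d0:H0→d1:-→d2:-→d3:-→d4:-→d5:-→d6:-→d7:-→d8:-→d9:-→d10:-→d11:-→d12:H1→d13:-→d14:H1  best=H1

== LOOKUPS ==
["H2","H2","H2","H3","H3","H2","H2","H1"]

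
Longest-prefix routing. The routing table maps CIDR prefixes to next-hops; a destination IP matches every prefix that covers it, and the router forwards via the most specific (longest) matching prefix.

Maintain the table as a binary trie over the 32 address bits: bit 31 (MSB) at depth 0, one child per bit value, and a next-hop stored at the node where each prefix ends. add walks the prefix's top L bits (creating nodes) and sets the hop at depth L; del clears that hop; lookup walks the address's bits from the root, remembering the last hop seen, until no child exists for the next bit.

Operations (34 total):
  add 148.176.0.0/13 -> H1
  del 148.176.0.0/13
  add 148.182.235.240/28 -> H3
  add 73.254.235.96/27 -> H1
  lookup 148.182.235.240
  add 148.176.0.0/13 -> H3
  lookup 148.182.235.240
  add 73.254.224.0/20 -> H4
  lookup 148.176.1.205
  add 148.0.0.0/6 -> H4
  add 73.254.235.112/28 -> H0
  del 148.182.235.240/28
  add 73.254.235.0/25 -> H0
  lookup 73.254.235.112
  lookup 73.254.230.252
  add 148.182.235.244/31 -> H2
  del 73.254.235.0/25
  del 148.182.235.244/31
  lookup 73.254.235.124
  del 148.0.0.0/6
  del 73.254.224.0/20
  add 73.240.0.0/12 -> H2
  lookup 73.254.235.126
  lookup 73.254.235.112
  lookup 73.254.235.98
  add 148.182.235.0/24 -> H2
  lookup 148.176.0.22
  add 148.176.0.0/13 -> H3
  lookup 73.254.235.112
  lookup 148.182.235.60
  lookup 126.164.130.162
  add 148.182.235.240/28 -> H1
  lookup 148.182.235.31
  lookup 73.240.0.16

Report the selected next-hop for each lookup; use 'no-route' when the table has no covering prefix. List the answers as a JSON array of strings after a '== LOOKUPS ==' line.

Apply in order:
  + 148.176.0.0/13 (H1) depth=13
  - 148.176.0.0/13 clear@13
  + 148.182.235.240/28 (H3) depth=28
  + 73.254.235.96/27 (H1) depth=27
  lookup 148.182.235.240: bits 1001010010110110111010111111 walk d0:-→d1:-→d2:-→d3:-→d4:-→d5:-→d6:-→d7:-→d8:-→d9:-→d10:-→d11:-→d12:-→d13:-→d14:-→d15:-→d16:-→d17:-→d18:-→d19:-→d20:-→d21:-→d22:-→d23:-→d24:-→d25:-→d26:-→d27:-→d28:H3 -> H3
  + 148.176.0.0/13 (H3) depth=13
  lookup 148.182.235.240: bits 1001010010110110111010111111 walk d0:-→d1:-→d2:-→d3:-→d4:-→d5:-→d6:-→d7:-→d8:-→d9:-→d10:-→d11:-→d12:-→d13:H3→d14:-→d15:-→d16:-→d17:-→d18:-→d19:-→d20:-→d21:-→d22:-→d23:-→d24:-→d25:-→d26:-→d27:-→d28:H3 -> H3
  + 73.254.224.0/20 (H4) depth=20
  lookup 148.176.1.205: bits 1001010010110 walk d0:-→d1:-→d2:-→d3:-→d4:-→d5:-→d6:-→d7:-→d8:-→d9:-→d10:-→d11:-→d12:-→d13:H3 -> H3
  + 148.0.0.0/6 (H4) depth=6
  + 73.254.235.112/28 (H0) depth=28
  - 148.182.235.240/28 clear@28
  + 73.254.235.0/25 (H0) depth=25
  lookup 73.254.235.112: bits 0100100111111110111010110111 walk d0:-→d1:-→d2:-→d3:-→d4:-→d5:-→d6:-→d7:-→d8:-→d9:-→d10:-→d11:-→d12:-→d13:-→d14:-→d15:-→d16:-→d17:-→d18:-→d19:-→d20:H4→d21:-→d22:-→d23:-→d24:-→d25:H0→d26:-→d27:H1→d28:H0 -> H0
  lookup 73.254.230.252: bits 01001001111111101110 walk d0:-→d1:-→d2:-→d3:-→d4:-→d5:-→d6:-→d7:-→d8:-→d9:-→d10:-→d11:-→d12:-→d13:-→d14:-→d15:-→d16:-→d17:-→d18:-→d19:-→d20:H4 -> H4
  + 148.182.235.244/31 (H2) depth=31
  - 73.254.235.0/25 clear@25
  - 148.182.235.244/31 clear@31
  lookup 73.254.235.124: bits 0100100111111110111010110111 walk d0:-→d1:-→d2:-→d3:-→d4:-→d5:-→d6:-→d7:-→d8:-→d9:-→d10:-→d11:-→d12:-→d13:-→d14:-→d15:-→d16:-→d17:-→d18:-→d19:-→d20:H4→d21:-→d22:-→d23:-→d24:-→d25:-→d26:-→d27:H1→d28:H0 -> H0
  - 148.0.0.0/6 clear@6
  - 73.254.224.0/20 clear@20
  + 73.240.0.0/12 (H2) depth=12
  lookup 73.254.235.126: bits 0100100111111110111010110111 walk d0:-→d1:-→d2:-→d3:-→d4:-→d5:-→d6:-→d7:-→d8:-→d9:-→d10:-→d11:-→d12:H2→d13:-→d14:-→d15:-→d16:-→d17:-→d18:-→d19:-→d20:-→d21:-→d22:-→d23:-→d24:-→d25:-→d26:-→d27:H1→d28:H0 -> H0
  lookup 73.254.235.112: bits 0100100111111110111010110111 walk d0:-→d1:-→d2:-→d3:-→d4:-→d5:-→d6:-→d7:-→d8:-→d9:-→d10:-→d11:-→d12:H2→d13:-→d14:-→d15:-→d16:-→d17:-→d18:-→d19:-→d20:-→d21:-→d22:-→d23:-→d24:-→d25:-→d26:-→d27:H1→d28:H0 -> H0
  lookup 73.254.235.98: bits 010010011111111011101011011 walk d0:-→d1:-→d2:-→d3:-→d4:-→d5:-→d6:-→d7:-→d8:-→d9:-→d10:-→d11:-→d12:H2→d13:-→d14:-→d15:-→d16:-→d17:-→d18:-→d19:-→d20:-→d21:-→d22:-→d23:-→d24:-→d25:-→d26:-→d27:H1 -> H1
  + 148.182.235.0/24 (H2) depth=24
  lookup 148.176.0.22: bits 1001010010110 walk d0:-→d1:-→d2:-→d3:-→d4:-→d5:-→d6:-→d7:-→d8:-→d9:-→d10:-→d11:-→d12:-→d13:H3 -> H3
  + 148.176.0.0/13 (H3) depth=13
  lookup 73.254.235.112: bits 0100100111111110111010110111 walk d0:-→d1:-→d2:-→d3:-→d4:-→d5:-→d6:-→d7:-→d8:-→d9:-→d10:-→d11:-→d12:H2→d13:-→d14:-→d15:-→d16:-→d17:-→d18:-→d19:-→d20:-→d21:-→d22:-→d23:-→d24:-→d25:-→d26:-→d27:H1→d28:H0 -> H0
  lookup 148.182.235.60: bits 100101001011011011101011 walk d0:-→d1:-→d2:-→d3:-→d4:-→d5:-→d6:-→d7:-→d8:-→d9:-→d10:-→d11:-→d12:-→d13:H3→d14:-→d15:-→d16:-→d17:-→d18:-→d19:-→d20:-→d21:-→d22:-→d23:-→d24:H2 -> H2
  lookup 126.164.130.162: bits 01 walk d0:-→d1:-→d2:- -> no-route
  + 148.182.235.240/28 (H1) depth=28
  lookup 148.182.235.31: bits 100101001011011011101011 walk d0:-→d1:-→d2:-→d3:-→d4:-→d5:-→d6:-→d7:-→d8:-→d9:-→d10:-→d11:-→d12:-→d13:H3→d14:-→d15:-→d16:-→d17:-→d18:-→d19:-→d20:-→d21:-→d22:-→d23:-→d24:H2 -> H2
  lookup 73.240.0.16: bits 010010011111 walk d0:-→d1:-→d2:-→d3:-→d4:-→d5:-→d6:-→d7:-→d8:-→d9:-→d10:-→d11:-→d12:H2 -> H2

== LOOKUPS ==
["H3","H3","H3","H0","H4","H0","H0","H0","H1","H3","H0","H2","no-route","H2","H2"]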